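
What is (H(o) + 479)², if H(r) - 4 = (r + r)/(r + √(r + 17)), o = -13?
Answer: 28504921/121 ≈ 2.3558e+5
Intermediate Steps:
H(r) = 4 + 2*r/(r + √(17 + r)) (H(r) = 4 + (r + r)/(r + √(r + 17)) = 4 + (2*r)/(r + √(17 + r)) = 4 + 2*r/(r + √(17 + r)))
(H(o) + 479)² = (2*(2*√(17 - 13) + 3*(-13))/(-13 + √(17 - 13)) + 479)² = (2*(2*√4 - 39)/(-13 + √4) + 479)² = (2*(2*2 - 39)/(-13 + 2) + 479)² = (2*(4 - 39)/(-11) + 479)² = (2*(-1/11)*(-35) + 479)² = (70/11 + 479)² = (5339/11)² = 28504921/121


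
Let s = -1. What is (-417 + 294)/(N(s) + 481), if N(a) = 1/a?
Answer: -41/160 ≈ -0.25625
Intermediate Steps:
(-417 + 294)/(N(s) + 481) = (-417 + 294)/(1/(-1) + 481) = -123/(-1 + 481) = -123/480 = -123*1/480 = -41/160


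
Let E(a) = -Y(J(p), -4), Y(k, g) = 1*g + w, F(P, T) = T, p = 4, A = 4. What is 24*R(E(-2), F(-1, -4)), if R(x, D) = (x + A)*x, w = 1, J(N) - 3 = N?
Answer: 504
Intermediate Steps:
J(N) = 3 + N
Y(k, g) = 1 + g (Y(k, g) = 1*g + 1 = g + 1 = 1 + g)
E(a) = 3 (E(a) = -(1 - 4) = -1*(-3) = 3)
R(x, D) = x*(4 + x) (R(x, D) = (x + 4)*x = (4 + x)*x = x*(4 + x))
24*R(E(-2), F(-1, -4)) = 24*(3*(4 + 3)) = 24*(3*7) = 24*21 = 504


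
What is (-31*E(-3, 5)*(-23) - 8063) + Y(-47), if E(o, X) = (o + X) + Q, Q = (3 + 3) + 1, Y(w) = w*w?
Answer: 563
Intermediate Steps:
Y(w) = w**2
Q = 7 (Q = 6 + 1 = 7)
E(o, X) = 7 + X + o (E(o, X) = (o + X) + 7 = (X + o) + 7 = 7 + X + o)
(-31*E(-3, 5)*(-23) - 8063) + Y(-47) = (-31*(7 + 5 - 3)*(-23) - 8063) + (-47)**2 = (-31*9*(-23) - 8063) + 2209 = (-279*(-23) - 8063) + 2209 = (6417 - 8063) + 2209 = -1646 + 2209 = 563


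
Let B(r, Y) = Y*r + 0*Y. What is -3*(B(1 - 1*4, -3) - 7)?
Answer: -6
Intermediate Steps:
B(r, Y) = Y*r (B(r, Y) = Y*r + 0 = Y*r)
-3*(B(1 - 1*4, -3) - 7) = -3*(-3*(1 - 1*4) - 7) = -3*(-3*(1 - 4) - 7) = -3*(-3*(-3) - 7) = -3*(9 - 7) = -3*2 = -6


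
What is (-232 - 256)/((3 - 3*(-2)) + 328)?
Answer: -488/337 ≈ -1.4481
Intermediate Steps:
(-232 - 256)/((3 - 3*(-2)) + 328) = -488/((3 + 6) + 328) = -488/(9 + 328) = -488/337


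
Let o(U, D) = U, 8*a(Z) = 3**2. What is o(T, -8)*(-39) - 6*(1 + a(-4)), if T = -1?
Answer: 105/4 ≈ 26.250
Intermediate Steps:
a(Z) = 9/8 (a(Z) = (1/8)*3**2 = (1/8)*9 = 9/8)
o(T, -8)*(-39) - 6*(1 + a(-4)) = -1*(-39) - 6*(1 + 9/8) = 39 - 6*17/8 = 39 - 51/4 = 105/4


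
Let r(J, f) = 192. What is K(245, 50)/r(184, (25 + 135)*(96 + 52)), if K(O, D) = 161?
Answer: 161/192 ≈ 0.83854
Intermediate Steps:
K(245, 50)/r(184, (25 + 135)*(96 + 52)) = 161/192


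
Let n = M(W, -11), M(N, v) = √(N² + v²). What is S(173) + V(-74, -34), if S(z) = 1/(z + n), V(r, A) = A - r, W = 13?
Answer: 1185733/29639 - √290/29639 ≈ 40.005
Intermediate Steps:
n = √290 (n = √(13² + (-11)²) = √(169 + 121) = √290 ≈ 17.029)
S(z) = 1/(z + √290)
S(173) + V(-74, -34) = 1/(173 + √290) + (-34 - 1*(-74)) = 1/(173 + √290) + (-34 + 74) = 1/(173 + √290) + 40 = 40 + 1/(173 + √290)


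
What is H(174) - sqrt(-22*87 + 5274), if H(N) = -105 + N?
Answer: 69 - 4*sqrt(210) ≈ 11.035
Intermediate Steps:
H(174) - sqrt(-22*87 + 5274) = (-105 + 174) - sqrt(-22*87 + 5274) = 69 - sqrt(-1914 + 5274) = 69 - sqrt(3360) = 69 - 4*sqrt(210)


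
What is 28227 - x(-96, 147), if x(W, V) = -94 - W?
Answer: 28225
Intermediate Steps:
28227 - x(-96, 147) = 28227 - (-94 - 1*(-96)) = 28227 - (-94 + 96) = 28227 - 1*2 = 28227 - 2 = 28225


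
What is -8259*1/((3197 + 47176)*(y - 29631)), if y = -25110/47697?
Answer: 43769947/7910435530449 ≈ 5.5332e-6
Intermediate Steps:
y = -8370/15899 (y = -25110*1/47697 = -8370/15899 ≈ -0.52645)
-8259*1/((3197 + 47176)*(y - 29631)) = -8259*1/((3197 + 47176)*(-8370/15899 - 29631)) = -8259/(50373*(-471111639/15899)) = -8259/(-23731306591347/15899) = -8259*(-15899/23731306591347) = 43769947/7910435530449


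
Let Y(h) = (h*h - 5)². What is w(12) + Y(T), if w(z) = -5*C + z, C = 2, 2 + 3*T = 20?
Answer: 963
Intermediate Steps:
T = 6 (T = -⅔ + (⅓)*20 = -⅔ + 20/3 = 6)
w(z) = -10 + z (w(z) = -5*2 + z = -10 + z)
Y(h) = (-5 + h²)² (Y(h) = (h² - 5)² = (-5 + h²)²)
w(12) + Y(T) = (-10 + 12) + (-5 + 6²)² = 2 + (-5 + 36)² = 2 + 31² = 2 + 961 = 963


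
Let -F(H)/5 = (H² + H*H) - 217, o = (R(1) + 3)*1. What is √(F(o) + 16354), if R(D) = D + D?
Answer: √17189 ≈ 131.11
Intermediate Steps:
R(D) = 2*D
o = 5 (o = (2*1 + 3)*1 = (2 + 3)*1 = 5*1 = 5)
F(H) = 1085 - 10*H² (F(H) = -5*((H² + H*H) - 217) = -5*((H² + H²) - 217) = -5*(2*H² - 217) = -5*(-217 + 2*H²) = 1085 - 10*H²)
√(F(o) + 16354) = √((1085 - 10*5²) + 16354) = √((1085 - 10*25) + 16354) = √((1085 - 250) + 16354) = √(835 + 16354) = √17189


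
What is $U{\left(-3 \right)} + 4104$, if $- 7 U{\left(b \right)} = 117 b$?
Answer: $\frac{29079}{7} \approx 4154.1$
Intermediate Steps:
$U{\left(b \right)} = - \frac{117 b}{7}$
$U{\left(-3 \right)} + 4104 = \left(- \frac{117}{7}\right) \left(-3\right) + 4104 = \frac{351}{7} + 4104 = \frac{29079}{7}$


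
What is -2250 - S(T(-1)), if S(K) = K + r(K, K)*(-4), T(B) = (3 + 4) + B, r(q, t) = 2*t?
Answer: -2208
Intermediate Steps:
T(B) = 7 + B
S(K) = -7*K (S(K) = K + (2*K)*(-4) = K - 8*K = -7*K)
-2250 - S(T(-1)) = -2250 - (-7)*(7 - 1) = -2250 - (-7)*6 = -2250 - 1*(-42) = -2250 + 42 = -2208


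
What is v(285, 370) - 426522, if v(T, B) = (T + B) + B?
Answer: -425497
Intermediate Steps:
v(T, B) = T + 2*B (v(T, B) = (B + T) + B = T + 2*B)
v(285, 370) - 426522 = (285 + 2*370) - 426522 = (285 + 740) - 426522 = 1025 - 426522 = -425497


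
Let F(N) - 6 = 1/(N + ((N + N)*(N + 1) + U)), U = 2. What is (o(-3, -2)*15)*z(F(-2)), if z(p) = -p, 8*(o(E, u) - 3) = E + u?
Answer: -7125/32 ≈ -222.66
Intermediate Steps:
F(N) = 6 + 1/(2 + N + 2*N*(1 + N)) (F(N) = 6 + 1/(N + ((N + N)*(N + 1) + 2)) = 6 + 1/(N + ((2*N)*(1 + N) + 2)) = 6 + 1/(N + (2*N*(1 + N) + 2)) = 6 + 1/(N + (2 + 2*N*(1 + N))) = 6 + 1/(2 + N + 2*N*(1 + N)))
o(E, u) = 3 + E/8 + u/8 (o(E, u) = 3 + (E + u)/8 = 3 + (E/8 + u/8) = 3 + E/8 + u/8)
(o(-3, -2)*15)*z(F(-2)) = ((3 + (⅛)*(-3) + (⅛)*(-2))*15)*(-(13 + 12*(-2)² + 18*(-2))/(2 + 2*(-2)² + 3*(-2))) = ((3 - 3/8 - ¼)*15)*(-(13 + 12*4 - 36)/(2 + 2*4 - 6)) = ((19/8)*15)*(-(13 + 48 - 36)/(2 + 8 - 6)) = 285*(-25/4)/8 = 285*(-1*25/4)/8 = (285/8)*(-25/4) = -7125/32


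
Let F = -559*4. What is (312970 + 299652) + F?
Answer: 610386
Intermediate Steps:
F = -2236
(312970 + 299652) + F = (312970 + 299652) - 2236 = 612622 - 2236 = 610386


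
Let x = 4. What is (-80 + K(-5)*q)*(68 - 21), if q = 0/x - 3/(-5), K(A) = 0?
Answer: -3760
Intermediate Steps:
q = ⅗ (q = 0/4 - 3/(-5) = 0*(¼) - 3*(-⅕) = 0 + ⅗ = ⅗ ≈ 0.60000)
(-80 + K(-5)*q)*(68 - 21) = (-80 + 0*(⅗))*(68 - 21) = (-80 + 0)*47 = -80*47 = -3760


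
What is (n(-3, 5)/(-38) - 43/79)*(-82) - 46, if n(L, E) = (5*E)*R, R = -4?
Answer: -325952/1501 ≈ -217.16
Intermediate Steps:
n(L, E) = -20*E (n(L, E) = (5*E)*(-4) = -20*E)
(n(-3, 5)/(-38) - 43/79)*(-82) - 46 = (-20*5/(-38) - 43/79)*(-82) - 46 = (-100*(-1/38) - 43*1/79)*(-82) - 46 = (50/19 - 43/79)*(-82) - 46 = (3133/1501)*(-82) - 46 = -256906/1501 - 46 = -325952/1501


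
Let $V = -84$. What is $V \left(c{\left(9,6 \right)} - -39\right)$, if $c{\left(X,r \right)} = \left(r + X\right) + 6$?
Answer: $-5040$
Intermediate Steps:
$c{\left(X,r \right)} = 6 + X + r$ ($c{\left(X,r \right)} = \left(X + r\right) + 6 = 6 + X + r$)
$V \left(c{\left(9,6 \right)} - -39\right) = - 84 \left(\left(6 + 9 + 6\right) - -39\right) = - 84 \left(21 + 39\right) = \left(-84\right) 60 = -5040$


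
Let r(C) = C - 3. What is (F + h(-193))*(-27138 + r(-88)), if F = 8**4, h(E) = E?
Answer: -106274787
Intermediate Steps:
r(C) = -3 + C
F = 4096
(F + h(-193))*(-27138 + r(-88)) = (4096 - 193)*(-27138 + (-3 - 88)) = 3903*(-27138 - 91) = 3903*(-27229) = -106274787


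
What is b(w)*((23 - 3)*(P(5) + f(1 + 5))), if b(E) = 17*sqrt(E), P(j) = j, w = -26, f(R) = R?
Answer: 3740*I*sqrt(26) ≈ 19070.0*I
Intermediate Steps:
b(w)*((23 - 3)*(P(5) + f(1 + 5))) = (17*sqrt(-26))*((23 - 3)*(5 + (1 + 5))) = (17*(I*sqrt(26)))*(20*(5 + 6)) = (17*I*sqrt(26))*(20*11) = (17*I*sqrt(26))*220 = 3740*I*sqrt(26)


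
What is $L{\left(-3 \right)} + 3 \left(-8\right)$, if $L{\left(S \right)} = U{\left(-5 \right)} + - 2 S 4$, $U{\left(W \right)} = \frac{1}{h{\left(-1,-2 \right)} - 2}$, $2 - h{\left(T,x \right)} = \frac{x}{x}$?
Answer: $-1$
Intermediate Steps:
$h{\left(T,x \right)} = 1$ ($h{\left(T,x \right)} = 2 - \frac{x}{x} = 2 - 1 = 1$)
$U{\left(W \right)} = -1$ ($U{\left(W \right)} = \frac{1}{1 - 2} = \frac{1}{-1} = -1$)
$L{\left(S \right)} = -1 - 8 S$ ($L{\left(S \right)} = -1 + - 2 S 4 = -1 - 8 S$)
$L{\left(-3 \right)} + 3 \left(-8\right) = \left(-1 - -24\right) + 3 \left(-8\right) = \left(-1 + 24\right) - 24 = 23 - 24 = -1$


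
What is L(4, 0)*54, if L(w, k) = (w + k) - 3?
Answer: 54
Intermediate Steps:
L(w, k) = -3 + k + w (L(w, k) = (k + w) - 3 = -3 + k + w)
L(4, 0)*54 = (-3 + 0 + 4)*54 = 1*54 = 54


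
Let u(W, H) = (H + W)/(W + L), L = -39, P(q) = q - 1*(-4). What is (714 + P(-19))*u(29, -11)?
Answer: -6291/5 ≈ -1258.2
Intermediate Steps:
P(q) = 4 + q (P(q) = q + 4 = 4 + q)
u(W, H) = (H + W)/(-39 + W) (u(W, H) = (H + W)/(W - 39) = (H + W)/(-39 + W))
(714 + P(-19))*u(29, -11) = (714 + (4 - 19))*((-11 + 29)/(-39 + 29)) = (714 - 15)*(18/(-10)) = 699*(-⅒*18) = 699*(-9/5) = -6291/5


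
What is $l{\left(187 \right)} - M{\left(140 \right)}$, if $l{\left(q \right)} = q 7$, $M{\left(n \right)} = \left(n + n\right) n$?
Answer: $-37891$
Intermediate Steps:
$M{\left(n \right)} = 2 n^{2}$ ($M{\left(n \right)} = 2 n n = 2 n^{2}$)
$l{\left(q \right)} = 7 q$
$l{\left(187 \right)} - M{\left(140 \right)} = 7 \cdot 187 - 2 \cdot 140^{2} = 1309 - 2 \cdot 19600 = 1309 - 39200 = -37891$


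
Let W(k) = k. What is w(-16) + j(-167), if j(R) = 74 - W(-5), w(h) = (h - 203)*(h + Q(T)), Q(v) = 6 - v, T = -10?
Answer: 79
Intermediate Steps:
w(h) = (-203 + h)*(16 + h) (w(h) = (h - 203)*(h + (6 - 1*(-10))) = (-203 + h)*(h + (6 + 10)) = (-203 + h)*(h + 16) = (-203 + h)*(16 + h))
j(R) = 79 (j(R) = 74 - 1*(-5) = 74 + 5 = 79)
w(-16) + j(-167) = (-3248 + (-16)² - 187*(-16)) + 79 = (-3248 + 256 + 2992) + 79 = 0 + 79 = 79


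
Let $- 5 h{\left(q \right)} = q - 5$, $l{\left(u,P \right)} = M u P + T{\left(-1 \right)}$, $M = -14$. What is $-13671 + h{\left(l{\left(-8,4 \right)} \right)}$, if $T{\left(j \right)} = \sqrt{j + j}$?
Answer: $- \frac{68798}{5} - \frac{i \sqrt{2}}{5} \approx -13760.0 - 0.28284 i$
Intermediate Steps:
$T{\left(j \right)} = \sqrt{2} \sqrt{j}$ ($T{\left(j \right)} = \sqrt{2 j} = \sqrt{2} \sqrt{j}$)
$l{\left(u,P \right)} = i \sqrt{2} - 14 P u$ ($l{\left(u,P \right)} = - 14 u P + \sqrt{2} \sqrt{-1} = - 14 P u + \sqrt{2} i = - 14 P u + i \sqrt{2} = i \sqrt{2} - 14 P u$)
$h{\left(q \right)} = 1 - \frac{q}{5}$ ($h{\left(q \right)} = - \frac{q - 5}{5} = - \frac{-5 + q}{5} = 1 - \frac{q}{5}$)
$-13671 + h{\left(l{\left(-8,4 \right)} \right)} = -13671 + \left(1 - \frac{i \sqrt{2} - 56 \left(-8\right)}{5}\right) = -13671 + \left(1 - \frac{i \sqrt{2} + 448}{5}\right) = -13671 + \left(1 - \frac{448 + i \sqrt{2}}{5}\right) = -13671 - \left(\frac{443}{5} + \frac{i \sqrt{2}}{5}\right) = - \frac{68798}{5} - \frac{i \sqrt{2}}{5}$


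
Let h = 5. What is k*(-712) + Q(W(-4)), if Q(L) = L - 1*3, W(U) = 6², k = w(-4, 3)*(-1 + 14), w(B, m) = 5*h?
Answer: -231367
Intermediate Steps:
w(B, m) = 25 (w(B, m) = 5*5 = 25)
k = 325 (k = 25*(-1 + 14) = 25*13 = 325)
W(U) = 36
Q(L) = -3 + L (Q(L) = L - 3 = -3 + L)
k*(-712) + Q(W(-4)) = 325*(-712) + (-3 + 36) = -231400 + 33 = -231367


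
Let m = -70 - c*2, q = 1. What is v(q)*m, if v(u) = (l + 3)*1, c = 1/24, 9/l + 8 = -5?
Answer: -4205/26 ≈ -161.73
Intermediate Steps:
l = -9/13 (l = 9/(-8 - 5) = 9/(-13) = 9*(-1/13) = -9/13 ≈ -0.69231)
c = 1/24 ≈ 0.041667
v(u) = 30/13 (v(u) = (-9/13 + 3)*1 = (30/13)*1 = 30/13)
m = -841/12 (m = -70 - 2/24 = -70 - 1*1/12 = -70 - 1/12 = -841/12 ≈ -70.083)
v(q)*m = (30/13)*(-841/12) = -4205/26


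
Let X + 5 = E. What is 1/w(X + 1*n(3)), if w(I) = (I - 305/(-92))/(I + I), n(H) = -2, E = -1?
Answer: 1472/431 ≈ 3.4153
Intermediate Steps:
X = -6 (X = -5 - 1 = -6)
w(I) = (305/92 + I)/(2*I) (w(I) = (I - 305*(-1/92))/((2*I)) = (I + 305/92)*(1/(2*I)) = (305/92 + I)*(1/(2*I)) = (305/92 + I)/(2*I))
1/w(X + 1*n(3)) = 1/((305 + 92*(-6 + 1*(-2)))/(184*(-6 + 1*(-2)))) = 1/((305 + 92*(-6 - 2))/(184*(-6 - 2))) = 1/((1/184)*(305 + 92*(-8))/(-8)) = 1/((1/184)*(-1/8)*(305 - 736)) = 1/((1/184)*(-1/8)*(-431)) = 1/(431/1472) = 1472/431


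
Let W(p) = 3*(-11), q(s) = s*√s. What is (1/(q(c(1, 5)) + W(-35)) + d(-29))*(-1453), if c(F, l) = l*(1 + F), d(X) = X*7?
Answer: 26299300/89 + 14530*√10/89 ≈ 2.9601e+5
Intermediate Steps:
d(X) = 7*X
q(s) = s^(3/2)
W(p) = -33
(1/(q(c(1, 5)) + W(-35)) + d(-29))*(-1453) = (1/((5*(1 + 1))^(3/2) - 33) + 7*(-29))*(-1453) = (1/((5*2)^(3/2) - 33) - 203)*(-1453) = (1/(10^(3/2) - 33) - 203)*(-1453) = (1/(10*√10 - 33) - 203)*(-1453) = (1/(-33 + 10*√10) - 203)*(-1453) = (-203 + 1/(-33 + 10*√10))*(-1453) = 294959 - 1453/(-33 + 10*√10)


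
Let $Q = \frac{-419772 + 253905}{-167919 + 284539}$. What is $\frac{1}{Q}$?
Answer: $- \frac{116620}{165867} \approx -0.70309$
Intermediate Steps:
$Q = - \frac{165867}{116620} \approx -1.4223$
$\frac{1}{Q} = \frac{1}{- \frac{165867}{116620}} = - \frac{116620}{165867}$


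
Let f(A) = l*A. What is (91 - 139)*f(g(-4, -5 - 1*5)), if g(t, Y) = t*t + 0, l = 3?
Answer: -2304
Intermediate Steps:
g(t, Y) = t**2 (g(t, Y) = t**2 + 0 = t**2)
f(A) = 3*A
(91 - 139)*f(g(-4, -5 - 1*5)) = (91 - 139)*(3*(-4)**2) = -144*16 = -48*48 = -2304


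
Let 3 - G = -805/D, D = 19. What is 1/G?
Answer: 19/862 ≈ 0.022042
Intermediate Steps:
G = 862/19 (G = 3 - (-805)/19 = 3 - 1*(-805/19) = 3 + 805/19 = 862/19 ≈ 45.368)
1/G = 1/(862/19) = 19/862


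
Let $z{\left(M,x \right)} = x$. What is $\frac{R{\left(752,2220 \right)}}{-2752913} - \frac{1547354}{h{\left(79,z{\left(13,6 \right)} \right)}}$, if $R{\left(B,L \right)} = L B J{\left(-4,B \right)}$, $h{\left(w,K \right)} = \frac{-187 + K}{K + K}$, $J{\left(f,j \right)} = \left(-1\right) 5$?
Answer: $\frac{51118282149624}{498277253} \approx 1.0259 \cdot 10^{5}$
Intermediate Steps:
$J{\left(f,j \right)} = -5$
$h{\left(w,K \right)} = \frac{-187 + K}{2 K}$
$R{\left(B,L \right)} = - 5 B L$ ($R{\left(B,L \right)} = L B \left(-5\right) = B L \left(-5\right) = - 5 B L$)
$\frac{R{\left(752,2220 \right)}}{-2752913} - \frac{1547354}{h{\left(79,z{\left(13,6 \right)} \right)}} = \frac{\left(-5\right) 752 \cdot 2220}{-2752913} - \frac{1547354}{\frac{1}{2} \cdot \frac{1}{6} \left(-187 + 6\right)} = \left(-8347200\right) \left(- \frac{1}{2752913}\right) - \frac{1547354}{\frac{1}{2} \cdot \frac{1}{6} \left(-181\right)} = \frac{8347200}{2752913} - \frac{1547354}{- \frac{181}{12}} = \frac{8347200}{2752913} - - \frac{18568248}{181} = \frac{8347200}{2752913} + \frac{18568248}{181} = \frac{51118282149624}{498277253}$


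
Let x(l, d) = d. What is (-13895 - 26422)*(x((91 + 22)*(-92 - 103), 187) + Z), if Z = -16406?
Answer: 653901423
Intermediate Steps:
(-13895 - 26422)*(x((91 + 22)*(-92 - 103), 187) + Z) = (-13895 - 26422)*(187 - 16406) = -40317*(-16219) = 653901423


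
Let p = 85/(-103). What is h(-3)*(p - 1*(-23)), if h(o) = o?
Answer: -6852/103 ≈ -66.524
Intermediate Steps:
p = -85/103 (p = 85*(-1/103) = -85/103 ≈ -0.82524)
h(-3)*(p - 1*(-23)) = -3*(-85/103 - 1*(-23)) = -3*(-85/103 + 23) = -3*2284/103 = -6852/103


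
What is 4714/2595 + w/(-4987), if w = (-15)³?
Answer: 32266843/12941265 ≈ 2.4933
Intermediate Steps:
w = -3375
4714/2595 + w/(-4987) = 4714/2595 - 3375/(-4987) = 4714*(1/2595) - 3375*(-1/4987) = 4714/2595 + 3375/4987 = 32266843/12941265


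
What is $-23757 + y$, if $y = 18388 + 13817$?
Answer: $8448$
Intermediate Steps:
$y = 32205$
$-23757 + y = -23757 + 32205 = 8448$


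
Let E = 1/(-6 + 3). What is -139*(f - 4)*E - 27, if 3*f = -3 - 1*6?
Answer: -1054/3 ≈ -351.33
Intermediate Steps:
E = -1/3 (E = 1/(-3) = -1/3 ≈ -0.33333)
f = -3 (f = (-3 - 1*6)/3 = (-3 - 6)/3 = (1/3)*(-9) = -3)
-139*(f - 4)*E - 27 = -139*(-3 - 4)*(-1)/3 - 27 = -(-973)*(-1)/3 - 27 = -139*7/3 - 27 = -973/3 - 27 = -1054/3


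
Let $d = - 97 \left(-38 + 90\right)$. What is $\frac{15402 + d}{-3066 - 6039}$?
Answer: $- \frac{10358}{9105} \approx -1.1376$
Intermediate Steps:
$d = -5044$ ($d = \left(-97\right) 52 = -5044$)
$\frac{15402 + d}{-3066 - 6039} = \frac{15402 - 5044}{-3066 - 6039} = \frac{10358}{-9105} = 10358 \left(- \frac{1}{9105}\right) = - \frac{10358}{9105}$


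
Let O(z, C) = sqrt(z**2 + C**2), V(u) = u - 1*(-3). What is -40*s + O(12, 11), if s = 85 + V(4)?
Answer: -3680 + sqrt(265) ≈ -3663.7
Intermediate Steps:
V(u) = 3 + u (V(u) = u + 3 = 3 + u)
s = 92 (s = 85 + (3 + 4) = 85 + 7 = 92)
O(z, C) = sqrt(C**2 + z**2)
-40*s + O(12, 11) = -40*92 + sqrt(11**2 + 12**2) = -3680 + sqrt(121 + 144) = -3680 + sqrt(265)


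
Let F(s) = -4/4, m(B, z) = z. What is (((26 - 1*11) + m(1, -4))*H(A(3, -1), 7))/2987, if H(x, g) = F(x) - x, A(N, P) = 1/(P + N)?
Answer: -33/5974 ≈ -0.0055239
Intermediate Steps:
F(s) = -1 (F(s) = -4*¼ = -1)
A(N, P) = 1/(N + P)
H(x, g) = -1 - x
(((26 - 1*11) + m(1, -4))*H(A(3, -1), 7))/2987 = (((26 - 1*11) - 4)*(-1 - 1/(3 - 1)))/2987 = (((26 - 11) - 4)*(-1 - 1/2))*(1/2987) = ((15 - 4)*(-1 - 1*½))*(1/2987) = (11*(-1 - ½))*(1/2987) = (11*(-3/2))*(1/2987) = -33/2*1/2987 = -33/5974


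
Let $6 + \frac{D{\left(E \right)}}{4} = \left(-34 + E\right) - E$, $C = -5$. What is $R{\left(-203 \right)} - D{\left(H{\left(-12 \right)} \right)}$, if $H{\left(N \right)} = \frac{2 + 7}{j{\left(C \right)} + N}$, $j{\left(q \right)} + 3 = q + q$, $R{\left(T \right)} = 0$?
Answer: $160$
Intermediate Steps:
$j{\left(q \right)} = -3 + 2 q$ ($j{\left(q \right)} = -3 + \left(q + q\right) = -3 + 2 q$)
$H{\left(N \right)} = \frac{9}{-13 + N}$ ($H{\left(N \right)} = \frac{2 + 7}{\left(-3 + 2 \left(-5\right)\right) + N} = \frac{9}{\left(-3 - 10\right) + N} = \frac{9}{-13 + N}$)
$D{\left(E \right)} = -160$ ($D{\left(E \right)} = -24 + 4 \left(\left(-34 + E\right) - E\right) = -24 + 4 \left(-34\right) = -24 - 136 = -160$)
$R{\left(-203 \right)} - D{\left(H{\left(-12 \right)} \right)} = 0 - -160 = 0 + 160 = 160$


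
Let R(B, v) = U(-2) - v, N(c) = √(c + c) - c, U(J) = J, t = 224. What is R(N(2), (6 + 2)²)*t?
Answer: -14784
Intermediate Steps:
N(c) = -c + √2*√c (N(c) = √(2*c) - c = √2*√c - c = -c + √2*√c)
R(B, v) = -2 - v
R(N(2), (6 + 2)²)*t = (-2 - (6 + 2)²)*224 = (-2 - 1*8²)*224 = (-2 - 1*64)*224 = (-2 - 64)*224 = -66*224 = -14784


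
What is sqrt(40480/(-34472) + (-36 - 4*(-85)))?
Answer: 2*sqrt(1405677671)/4309 ≈ 17.402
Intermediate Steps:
sqrt(40480/(-34472) + (-36 - 4*(-85))) = sqrt(40480*(-1/34472) + (-36 + 340)) = sqrt(-5060/4309 + 304) = sqrt(1304876/4309) = 2*sqrt(1405677671)/4309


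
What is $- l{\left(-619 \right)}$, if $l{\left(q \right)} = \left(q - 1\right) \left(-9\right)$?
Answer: $-5580$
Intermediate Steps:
$l{\left(q \right)} = 9 - 9 q$ ($l{\left(q \right)} = \left(-1 + q\right) \left(-9\right) = 9 - 9 q$)
$- l{\left(-619 \right)} = - (9 - -5571) = - (9 + 5571) = \left(-1\right) 5580 = -5580$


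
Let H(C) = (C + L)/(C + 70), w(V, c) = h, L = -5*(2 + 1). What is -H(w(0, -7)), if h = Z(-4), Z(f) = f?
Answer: 19/66 ≈ 0.28788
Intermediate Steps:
L = -15 (L = -5*3 = -15)
h = -4
w(V, c) = -4
H(C) = (-15 + C)/(70 + C) (H(C) = (C - 15)/(C + 70) = (-15 + C)/(70 + C))
-H(w(0, -7)) = -(-15 - 4)/(70 - 4) = -(-19)/66 = -1*(-19/66) = 19/66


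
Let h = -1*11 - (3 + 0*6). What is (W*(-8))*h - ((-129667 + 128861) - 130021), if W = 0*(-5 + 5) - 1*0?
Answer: 130827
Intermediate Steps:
h = -14 (h = -11 - (3 + 0) = -11 - 1*3 = -11 - 3 = -14)
W = 0 (W = 0*0 + 0 = 0 + 0 = 0)
(W*(-8))*h - ((-129667 + 128861) - 130021) = (0*(-8))*(-14) - ((-129667 + 128861) - 130021) = 0*(-14) - (-806 - 130021) = 0 - 1*(-130827) = 0 + 130827 = 130827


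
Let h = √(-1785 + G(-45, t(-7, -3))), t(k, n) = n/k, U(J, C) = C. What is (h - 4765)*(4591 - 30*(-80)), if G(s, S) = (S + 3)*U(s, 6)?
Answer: -33312115 + 6991*I*√86457/7 ≈ -3.3312e+7 + 2.9366e+5*I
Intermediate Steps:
G(s, S) = 18 + 6*S (G(s, S) = (S + 3)*6 = (3 + S)*6 = 18 + 6*S)
h = I*√86457/7 (h = √(-1785 + (18 + 6*(-3/(-7)))) = √(-1785 + (18 + 6*(-3*(-⅐)))) = √(-1785 + (18 + 6*(3/7))) = √(-1785 + (18 + 18/7)) = √(-1785 + 144/7) = √(-12351/7) = I*√86457/7 ≈ 42.005*I)
(h - 4765)*(4591 - 30*(-80)) = (I*√86457/7 - 4765)*(4591 - 30*(-80)) = (-4765 + I*√86457/7)*(4591 + 2400) = (-4765 + I*√86457/7)*6991 = -33312115 + 6991*I*√86457/7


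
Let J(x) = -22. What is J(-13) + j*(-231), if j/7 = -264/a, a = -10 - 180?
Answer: -215534/95 ≈ -2268.8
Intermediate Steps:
a = -190
j = 924/95 (j = 7*(-264/(-190)) = 7*(-264*(-1/190)) = 7*(132/95) = 924/95 ≈ 9.7263)
J(-13) + j*(-231) = -22 + (924/95)*(-231) = -22 - 213444/95 = -215534/95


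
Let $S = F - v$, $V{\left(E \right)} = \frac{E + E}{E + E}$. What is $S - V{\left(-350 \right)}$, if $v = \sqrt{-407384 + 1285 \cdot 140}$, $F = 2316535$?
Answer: $2316534 - 6 i \sqrt{6319} \approx 2.3165 \cdot 10^{6} - 476.95 i$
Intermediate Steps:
$v = 6 i \sqrt{6319}$ ($v = \sqrt{-407384 + 179900} = \sqrt{-227484} = 6 i \sqrt{6319} \approx 476.95 i$)
$V{\left(E \right)} = 1$ ($V{\left(E \right)} = \frac{2 E}{2 E} = 2 E \frac{1}{2 E} = 1$)
$S = 2316535 - 6 i \sqrt{6319} \approx 2.3165 \cdot 10^{6} - 476.95 i$
$S - V{\left(-350 \right)} = \left(2316535 - 6 i \sqrt{6319}\right) - 1 = 2316534 - 6 i \sqrt{6319}$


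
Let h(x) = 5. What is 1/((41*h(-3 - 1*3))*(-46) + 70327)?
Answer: 1/60897 ≈ 1.6421e-5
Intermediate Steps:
1/((41*h(-3 - 1*3))*(-46) + 70327) = 1/((41*5)*(-46) + 70327) = 1/(205*(-46) + 70327) = 1/(-9430 + 70327) = 1/60897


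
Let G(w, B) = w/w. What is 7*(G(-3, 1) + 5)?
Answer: 42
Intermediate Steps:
G(w, B) = 1
7*(G(-3, 1) + 5) = 7*(1 + 5) = 7*6 = 42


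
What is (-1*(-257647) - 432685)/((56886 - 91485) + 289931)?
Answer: -87519/127666 ≈ -0.68553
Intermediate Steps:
(-1*(-257647) - 432685)/((56886 - 91485) + 289931) = (257647 - 432685)/(-34599 + 289931) = -175038/255332 = -175038*1/255332 = -87519/127666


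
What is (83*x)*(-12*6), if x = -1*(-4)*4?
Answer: -95616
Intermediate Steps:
x = 16 (x = 4*4 = 16)
(83*x)*(-12*6) = (83*16)*(-12*6) = 1328*(-72) = -95616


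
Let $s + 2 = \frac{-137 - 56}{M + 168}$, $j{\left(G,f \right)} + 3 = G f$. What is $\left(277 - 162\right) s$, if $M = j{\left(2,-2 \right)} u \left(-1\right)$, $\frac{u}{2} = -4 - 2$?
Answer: $- \frac{41515}{84} \approx -494.23$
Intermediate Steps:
$j{\left(G,f \right)} = -3 + G f$
$u = -12$ ($u = 2 \left(-4 - 2\right) = 2 \left(-6\right) = -12$)
$M = -84$ ($M = \left(-3 + 2 \left(-2\right)\right) \left(-12\right) \left(-1\right) = \left(-3 - 4\right) \left(-12\right) \left(-1\right) = \left(-7\right) \left(-12\right) \left(-1\right) = 84 \left(-1\right) = -84$)
$s = - \frac{361}{84}$ ($s = -2 + \frac{-137 - 56}{-84 + 168} = -2 - \frac{193}{84} = - \frac{361}{84} \approx -4.2976$)
$\left(277 - 162\right) s = \left(277 - 162\right) \left(- \frac{361}{84}\right) = 115 \left(- \frac{361}{84}\right) = - \frac{41515}{84}$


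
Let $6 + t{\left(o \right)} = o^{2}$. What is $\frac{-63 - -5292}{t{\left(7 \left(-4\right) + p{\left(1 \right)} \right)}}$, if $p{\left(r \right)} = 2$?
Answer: $\frac{5229}{670} \approx 7.8045$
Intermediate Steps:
$t{\left(o \right)} = -6 + o^{2}$
$\frac{-63 - -5292}{t{\left(7 \left(-4\right) + p{\left(1 \right)} \right)}} = \frac{-63 - -5292}{-6 + \left(7 \left(-4\right) + 2\right)^{2}} = \frac{-63 + 5292}{-6 + \left(-28 + 2\right)^{2}} = \frac{5229}{-6 + \left(-26\right)^{2}} = \frac{5229}{-6 + 676} = \frac{5229}{670}$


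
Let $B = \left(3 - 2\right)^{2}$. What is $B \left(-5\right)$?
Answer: $-5$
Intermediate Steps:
$B = 1$ ($B = 1^{2} = 1$)
$B \left(-5\right) = 1 \left(-5\right) = -5$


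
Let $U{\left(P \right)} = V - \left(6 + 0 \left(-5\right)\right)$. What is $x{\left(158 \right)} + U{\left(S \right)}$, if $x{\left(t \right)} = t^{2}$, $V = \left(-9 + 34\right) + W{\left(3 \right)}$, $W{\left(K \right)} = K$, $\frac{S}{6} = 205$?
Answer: $24986$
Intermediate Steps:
$S = 1230$ ($S = 6 \cdot 205 = 1230$)
$V = 28$ ($V = \left(-9 + 34\right) + 3 = 25 + 3 = 28$)
$U{\left(P \right)} = 22$ ($U{\left(P \right)} = 28 - \left(6 + 0 \left(-5\right)\right) = 28 - \left(6 + 0\right) = 28 - 6 = 22$)
$x{\left(158 \right)} + U{\left(S \right)} = 158^{2} + 22 = 24964 + 22 = 24986$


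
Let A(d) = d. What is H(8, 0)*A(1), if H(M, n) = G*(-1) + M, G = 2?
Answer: 6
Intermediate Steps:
H(M, n) = -2 + M (H(M, n) = 2*(-1) + M = -2 + M)
H(8, 0)*A(1) = (-2 + 8)*1 = 6*1 = 6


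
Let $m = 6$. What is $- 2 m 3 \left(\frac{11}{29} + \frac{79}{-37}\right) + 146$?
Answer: $\frac{224482}{1073} \approx 209.21$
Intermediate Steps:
$- 2 m 3 \left(\frac{11}{29} + \frac{79}{-37}\right) + 146 = \left(-2\right) 6 \cdot 3 \left(\frac{11}{29} + \frac{79}{-37}\right) + 146 = \left(-12\right) 3 \left(11 \cdot \frac{1}{29} + 79 \left(- \frac{1}{37}\right)\right) + 146 = - 36 \left(\frac{11}{29} - \frac{79}{37}\right) + 146 = \left(-36\right) \left(- \frac{1884}{1073}\right) + 146 = \frac{67824}{1073} + 146 = \frac{224482}{1073}$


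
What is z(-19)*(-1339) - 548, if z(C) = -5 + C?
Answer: 31588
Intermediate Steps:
z(-19)*(-1339) - 548 = (-5 - 19)*(-1339) - 548 = -24*(-1339) - 548 = 32136 - 548 = 31588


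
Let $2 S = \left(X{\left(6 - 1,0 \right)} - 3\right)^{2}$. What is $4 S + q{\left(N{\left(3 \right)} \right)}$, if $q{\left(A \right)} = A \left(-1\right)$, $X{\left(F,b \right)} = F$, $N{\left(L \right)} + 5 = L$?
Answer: $10$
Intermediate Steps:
$N{\left(L \right)} = -5 + L$
$q{\left(A \right)} = - A$
$S = 2$ ($S = \frac{\left(\left(6 - 1\right) - 3\right)^{2}}{2} = \frac{\left(5 - 3\right)^{2}}{2} = \frac{2^{2}}{2} = \frac{1}{2} \cdot 4 = 2$)
$4 S + q{\left(N{\left(3 \right)} \right)} = 4 \cdot 2 - \left(-5 + 3\right) = 8 - -2 = 8 + 2 = 10$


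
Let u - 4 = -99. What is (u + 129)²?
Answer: 1156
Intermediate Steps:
u = -95 (u = 4 - 99 = -95)
(u + 129)² = (-95 + 129)² = 34² = 1156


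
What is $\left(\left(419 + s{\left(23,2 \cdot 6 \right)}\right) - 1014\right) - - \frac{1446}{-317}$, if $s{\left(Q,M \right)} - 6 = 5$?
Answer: $- \frac{186574}{317} \approx -588.56$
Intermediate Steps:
$s{\left(Q,M \right)} = 11$ ($s{\left(Q,M \right)} = 6 + 5 = 11$)
$\left(\left(419 + s{\left(23,2 \cdot 6 \right)}\right) - 1014\right) - - \frac{1446}{-317} = \left(\left(419 + 11\right) - 1014\right) - - \frac{1446}{-317} = \left(430 - 1014\right) - \left(-1446\right) \left(- \frac{1}{317}\right) = -584 - \frac{1446}{317} = - \frac{186574}{317}$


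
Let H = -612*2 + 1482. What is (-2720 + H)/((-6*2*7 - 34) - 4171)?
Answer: 2462/4289 ≈ 0.57403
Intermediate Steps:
H = 258 (H = -1224 + 1482 = 258)
(-2720 + H)/((-6*2*7 - 34) - 4171) = (-2720 + 258)/((-6*2*7 - 34) - 4171) = -2462/((-12*7 - 34) - 4171) = -2462/((-84 - 34) - 4171) = -2462/(-118 - 4171) = -2462/(-4289) = -2462*(-1/4289) = 2462/4289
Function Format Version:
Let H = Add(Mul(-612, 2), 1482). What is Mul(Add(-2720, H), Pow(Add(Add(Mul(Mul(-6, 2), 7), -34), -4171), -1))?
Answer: Rational(2462, 4289) ≈ 0.57403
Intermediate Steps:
H = 258 (H = Add(-1224, 1482) = 258)
Mul(Add(-2720, H), Pow(Add(Add(Mul(Mul(-6, 2), 7), -34), -4171), -1)) = Mul(Add(-2720, 258), Pow(Add(Add(Mul(Mul(-6, 2), 7), -34), -4171), -1)) = Mul(-2462, Pow(Add(Add(Mul(-12, 7), -34), -4171), -1)) = Mul(-2462, Pow(Add(Add(-84, -34), -4171), -1)) = Mul(-2462, Pow(Add(-118, -4171), -1)) = Mul(-2462, Pow(-4289, -1)) = Mul(-2462, Rational(-1, 4289)) = Rational(2462, 4289)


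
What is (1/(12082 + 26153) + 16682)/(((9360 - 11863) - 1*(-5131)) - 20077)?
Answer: -637836271/667162515 ≈ -0.95604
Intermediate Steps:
(1/(12082 + 26153) + 16682)/(((9360 - 11863) - 1*(-5131)) - 20077) = (1/38235 + 16682)/((-2503 + 5131) - 20077) = (1/38235 + 16682)/(2628 - 20077) = (637836271/38235)/(-17449) = (637836271/38235)*(-1/17449) = -637836271/667162515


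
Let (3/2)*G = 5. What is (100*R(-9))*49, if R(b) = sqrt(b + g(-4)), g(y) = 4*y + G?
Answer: 4900*I*sqrt(195)/3 ≈ 22808.0*I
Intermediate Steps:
G = 10/3 (G = (2/3)*5 = 10/3 ≈ 3.3333)
g(y) = 10/3 + 4*y (g(y) = 4*y + 10/3 = 10/3 + 4*y)
R(b) = sqrt(-38/3 + b) (R(b) = sqrt(b + (10/3 + 4*(-4))) = sqrt(b + (10/3 - 16)) = sqrt(b - 38/3) = sqrt(-38/3 + b))
(100*R(-9))*49 = (100*(sqrt(-114 + 9*(-9))/3))*49 = (100*(sqrt(-114 - 81)/3))*49 = (100*(sqrt(-195)/3))*49 = (100*((I*sqrt(195))/3))*49 = (100*(I*sqrt(195)/3))*49 = (100*I*sqrt(195)/3)*49 = 4900*I*sqrt(195)/3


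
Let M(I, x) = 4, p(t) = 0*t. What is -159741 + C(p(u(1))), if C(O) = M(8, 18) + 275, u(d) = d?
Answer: -159462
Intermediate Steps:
p(t) = 0
C(O) = 279 (C(O) = 4 + 275 = 279)
-159741 + C(p(u(1))) = -159741 + 279 = -159462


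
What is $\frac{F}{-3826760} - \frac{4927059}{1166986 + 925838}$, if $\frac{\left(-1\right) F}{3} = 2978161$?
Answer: $- \frac{1085915617}{55616216460} \approx -0.019525$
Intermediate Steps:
$F = -8934483$ ($F = \left(-3\right) 2978161 = -8934483$)
$\frac{F}{-3826760} - \frac{4927059}{1166986 + 925838} = - \frac{8934483}{-3826760} - \frac{4927059}{1166986 + 925838} = \left(-8934483\right) \left(- \frac{1}{3826760}\right) - \frac{4927059}{2092824} = \frac{8934483}{3826760} - \frac{547451}{232536} = - \frac{1085915617}{55616216460}$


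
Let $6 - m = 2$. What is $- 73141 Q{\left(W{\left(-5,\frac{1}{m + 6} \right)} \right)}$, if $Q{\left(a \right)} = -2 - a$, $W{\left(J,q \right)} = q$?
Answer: $\frac{1535961}{10} \approx 1.536 \cdot 10^{5}$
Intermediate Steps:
$m = 4$ ($m = 6 - 2 = 4$)
$- 73141 Q{\left(W{\left(-5,\frac{1}{m + 6} \right)} \right)} = - 73141 \left(-2 - \frac{1}{4 + 6}\right) = - 73141 \left(-2 - \frac{1}{10}\right) = \left(-73141\right) \left(- \frac{21}{10}\right) = \frac{1535961}{10}$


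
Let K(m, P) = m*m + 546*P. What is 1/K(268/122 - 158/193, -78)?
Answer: -138603529/5902583874876 ≈ -2.3482e-5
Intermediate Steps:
K(m, P) = m**2 + 546*P
1/K(268/122 - 158/193, -78) = 1/((268/122 - 158/193)**2 + 546*(-78)) = 1/((268*(1/122) - 158*1/193)**2 - 42588) = 1/((134/61 - 158/193)**2 - 42588) = 1/((16224/11773)**2 - 42588) = 1/(263218176/138603529 - 42588) = 1/(-5902583874876/138603529) = -138603529/5902583874876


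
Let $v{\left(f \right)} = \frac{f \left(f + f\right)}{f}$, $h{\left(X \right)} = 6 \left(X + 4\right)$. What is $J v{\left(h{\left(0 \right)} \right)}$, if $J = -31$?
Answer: $-1488$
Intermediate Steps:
$h{\left(X \right)} = 24 + 6 X$ ($h{\left(X \right)} = 6 \left(4 + X\right) = 24 + 6 X$)
$v{\left(f \right)} = 2 f$ ($v{\left(f \right)} = \frac{f 2 f}{f} = \frac{2 f^{2}}{f} = 2 f$)
$J v{\left(h{\left(0 \right)} \right)} = - 31 \cdot 2 \left(24 + 6 \cdot 0\right) = - 31 \cdot 2 \left(24 + 0\right) = - 31 \cdot 2 \cdot 24 = \left(-31\right) 48 = -1488$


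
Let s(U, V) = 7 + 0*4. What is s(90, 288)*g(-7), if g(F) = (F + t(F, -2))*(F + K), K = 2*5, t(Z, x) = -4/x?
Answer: -105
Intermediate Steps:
K = 10
g(F) = (2 + F)*(10 + F) (g(F) = (F - 4/(-2))*(F + 10) = (F - 4*(-½))*(10 + F) = (F + 2)*(10 + F) = (2 + F)*(10 + F))
s(U, V) = 7 (s(U, V) = 7 + 0 = 7)
s(90, 288)*g(-7) = 7*(20 + (-7)² + 12*(-7)) = 7*(20 + 49 - 84) = 7*(-15) = -105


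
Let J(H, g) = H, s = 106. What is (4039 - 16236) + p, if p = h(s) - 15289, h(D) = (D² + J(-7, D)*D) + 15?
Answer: -16977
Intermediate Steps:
h(D) = 15 + D² - 7*D (h(D) = (D² - 7*D) + 15 = 15 + D² - 7*D)
p = -4780 (p = (15 + 106² - 7*106) - 15289 = (15 + 11236 - 742) - 15289 = 10509 - 15289 = -4780)
(4039 - 16236) + p = (4039 - 16236) - 4780 = -12197 - 4780 = -16977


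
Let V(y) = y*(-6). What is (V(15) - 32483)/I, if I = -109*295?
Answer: 32573/32155 ≈ 1.0130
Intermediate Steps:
V(y) = -6*y
I = -32155
(V(15) - 32483)/I = (-6*15 - 32483)/(-32155) = (-90 - 32483)*(-1/32155) = -32573*(-1/32155) = 32573/32155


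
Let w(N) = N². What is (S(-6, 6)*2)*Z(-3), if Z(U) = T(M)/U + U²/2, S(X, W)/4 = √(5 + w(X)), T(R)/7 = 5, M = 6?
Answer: -172*√41/3 ≈ -367.11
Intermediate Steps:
T(R) = 35 (T(R) = 7*5 = 35)
S(X, W) = 4*√(5 + X²)
Z(U) = U²/2 + 35/U (Z(U) = 35/U + U²/2 = U²/2 + 35/U)
(S(-6, 6)*2)*Z(-3) = ((4*√(5 + (-6)²))*2)*((½)*(70 + (-3)³)/(-3)) = ((4*√(5 + 36))*2)*((½)*(-⅓)*(70 - 27)) = ((4*√41)*2)*((½)*(-⅓)*43) = (8*√41)*(-43/6) = -172*√41/3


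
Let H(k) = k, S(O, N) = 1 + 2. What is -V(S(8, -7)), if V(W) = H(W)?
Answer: -3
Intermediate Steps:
S(O, N) = 3
V(W) = W
-V(S(8, -7)) = -1*3 = -3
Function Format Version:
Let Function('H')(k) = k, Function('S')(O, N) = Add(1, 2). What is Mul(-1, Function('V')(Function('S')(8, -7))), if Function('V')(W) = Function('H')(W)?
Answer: -3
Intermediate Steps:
Function('S')(O, N) = 3
Function('V')(W) = W
Mul(-1, Function('V')(Function('S')(8, -7))) = Mul(-1, 3) = -3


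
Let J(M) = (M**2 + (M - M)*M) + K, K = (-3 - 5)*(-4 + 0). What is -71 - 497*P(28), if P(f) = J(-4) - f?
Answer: -10011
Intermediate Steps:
K = 32 (K = -8*(-4) = 32)
J(M) = 32 + M**2 (J(M) = (M**2 + (M - M)*M) + 32 = (M**2 + 0*M) + 32 = (M**2 + 0) + 32 = M**2 + 32 = 32 + M**2)
P(f) = 48 - f (P(f) = (32 + (-4)**2) - f = (32 + 16) - f = 48 - f)
-71 - 497*P(28) = -71 - 497*(48 - 1*28) = -71 - 497*(48 - 28) = -71 - 497*20 = -71 - 9940 = -10011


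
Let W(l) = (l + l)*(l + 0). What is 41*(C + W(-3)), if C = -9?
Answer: 369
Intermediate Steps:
W(l) = 2*l**2 (W(l) = (2*l)*l = 2*l**2)
41*(C + W(-3)) = 41*(-9 + 2*(-3)**2) = 41*(-9 + 2*9) = 41*(-9 + 18) = 41*9 = 369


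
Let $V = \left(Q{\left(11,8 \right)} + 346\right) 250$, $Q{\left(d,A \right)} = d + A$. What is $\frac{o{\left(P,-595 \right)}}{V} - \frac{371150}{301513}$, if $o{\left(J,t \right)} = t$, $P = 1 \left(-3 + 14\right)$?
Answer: $- \frac{6809367547}{5502612250} \approx -1.2375$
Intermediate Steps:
$Q{\left(d,A \right)} = A + d$
$P = 11$ ($P = 1 \cdot 11 = 11$)
$V = 91250$ ($V = \left(\left(8 + 11\right) + 346\right) 250 = \left(19 + 346\right) 250 = 365 \cdot 250 = 91250$)
$\frac{o{\left(P,-595 \right)}}{V} - \frac{371150}{301513} = - \frac{595}{91250} - \frac{371150}{301513} = \left(-595\right) \frac{1}{91250} - \frac{371150}{301513} = - \frac{119}{18250} - \frac{371150}{301513} = - \frac{6809367547}{5502612250}$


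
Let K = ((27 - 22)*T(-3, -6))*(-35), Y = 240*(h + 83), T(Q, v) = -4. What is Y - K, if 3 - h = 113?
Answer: -7180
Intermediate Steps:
h = -110 (h = 3 - 1*113 = 3 - 113 = -110)
Y = -6480 (Y = 240*(-110 + 83) = 240*(-27) = -6480)
K = 700 (K = ((27 - 22)*(-4))*(-35) = (5*(-4))*(-35) = -20*(-35) = 700)
Y - K = -6480 - 1*700 = -6480 - 700 = -7180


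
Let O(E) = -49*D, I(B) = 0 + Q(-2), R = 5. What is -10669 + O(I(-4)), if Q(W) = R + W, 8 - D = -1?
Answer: -11110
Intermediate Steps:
D = 9 (D = 8 - 1*(-1) = 8 + 1 = 9)
Q(W) = 5 + W
I(B) = 3 (I(B) = 0 + (5 - 2) = 0 + 3 = 3)
O(E) = -441 (O(E) = -49*9 = -441)
-10669 + O(I(-4)) = -10669 - 441 = -11110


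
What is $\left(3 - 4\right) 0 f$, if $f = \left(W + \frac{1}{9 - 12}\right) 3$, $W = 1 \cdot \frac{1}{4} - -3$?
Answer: $0$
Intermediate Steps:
$W = \frac{13}{4}$ ($W = 1 \cdot \frac{1}{4} + 3 = \frac{1}{4} + 3 = \frac{13}{4} \approx 3.25$)
$f = \frac{35}{4}$ ($f = \left(\frac{13}{4} + \frac{1}{9 - 12}\right) 3 = \left(\frac{13}{4} + \frac{1}{-3}\right) 3 = \left(\frac{13}{4} - \frac{1}{3}\right) 3 = \frac{35}{12} \cdot 3 = \frac{35}{4} \approx 8.75$)
$\left(3 - 4\right) 0 f = \left(3 - 4\right) 0 \cdot \frac{35}{4} = \left(-1\right) 0 \cdot \frac{35}{4} = 0 \cdot \frac{35}{4} = 0$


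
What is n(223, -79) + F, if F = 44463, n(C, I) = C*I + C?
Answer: 27069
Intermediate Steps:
n(C, I) = C + C*I
n(223, -79) + F = 223*(1 - 79) + 44463 = 223*(-78) + 44463 = -17394 + 44463 = 27069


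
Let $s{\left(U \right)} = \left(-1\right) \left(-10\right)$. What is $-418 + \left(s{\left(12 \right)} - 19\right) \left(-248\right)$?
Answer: $1814$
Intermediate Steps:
$s{\left(U \right)} = 10$
$-418 + \left(s{\left(12 \right)} - 19\right) \left(-248\right) = -418 + \left(10 - 19\right) \left(-248\right) = -418 - -2232 = -418 + 2232 = 1814$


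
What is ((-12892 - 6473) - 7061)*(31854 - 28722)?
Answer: -82766232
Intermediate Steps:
((-12892 - 6473) - 7061)*(31854 - 28722) = (-19365 - 7061)*3132 = -26426*3132 = -82766232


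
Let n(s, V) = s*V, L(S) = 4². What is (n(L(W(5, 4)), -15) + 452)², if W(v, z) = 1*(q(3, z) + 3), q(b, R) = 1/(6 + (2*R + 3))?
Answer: 44944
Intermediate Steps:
q(b, R) = 1/(9 + 2*R) (q(b, R) = 1/(6 + (3 + 2*R)) = 1/(9 + 2*R))
W(v, z) = 3 + 1/(9 + 2*z) (W(v, z) = 1*(1/(9 + 2*z) + 3) = 1*(3 + 1/(9 + 2*z)) = 3 + 1/(9 + 2*z))
L(S) = 16
n(s, V) = V*s
(n(L(W(5, 4)), -15) + 452)² = (-15*16 + 452)² = (-240 + 452)² = 212² = 44944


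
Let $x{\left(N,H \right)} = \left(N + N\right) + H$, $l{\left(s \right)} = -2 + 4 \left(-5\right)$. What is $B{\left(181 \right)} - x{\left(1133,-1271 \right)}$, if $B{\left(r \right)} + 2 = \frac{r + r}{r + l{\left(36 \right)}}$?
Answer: $- \frac{158161}{159} \approx -994.72$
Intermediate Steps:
$l{\left(s \right)} = -22$ ($l{\left(s \right)} = -2 - 20 = -22$)
$x{\left(N,H \right)} = H + 2 N$ ($x{\left(N,H \right)} = 2 N + H = H + 2 N$)
$B{\left(r \right)} = -2 + \frac{2 r}{-22 + r}$ ($B{\left(r \right)} = -2 + \frac{r + r}{r - 22} = -2 + \frac{2 r}{-22 + r}$)
$B{\left(181 \right)} - x{\left(1133,-1271 \right)} = \frac{44}{-22 + 181} - \left(-1271 + 2 \cdot 1133\right) = \frac{44}{159} - \left(-1271 + 2266\right) = 44 \cdot \frac{1}{159} - 995 = \frac{44}{159} - 995 = - \frac{158161}{159}$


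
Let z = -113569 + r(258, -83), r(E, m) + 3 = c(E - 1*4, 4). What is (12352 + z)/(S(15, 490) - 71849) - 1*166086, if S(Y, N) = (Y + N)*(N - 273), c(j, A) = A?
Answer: -783440314/4717 ≈ -1.6609e+5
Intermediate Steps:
r(E, m) = 1 (r(E, m) = -3 + 4 = 1)
S(Y, N) = (-273 + N)*(N + Y) (S(Y, N) = (N + Y)*(-273 + N) = (-273 + N)*(N + Y))
z = -113568 (z = -113569 + 1 = -113568)
(12352 + z)/(S(15, 490) - 71849) - 1*166086 = (12352 - 113568)/((490² - 273*490 - 273*15 + 490*15) - 71849) - 1*166086 = -101216/((240100 - 133770 - 4095 + 7350) - 71849) - 166086 = -101216/(109585 - 71849) - 166086 = -101216/37736 - 166086 = -101216*1/37736 - 166086 = -12652/4717 - 166086 = -783440314/4717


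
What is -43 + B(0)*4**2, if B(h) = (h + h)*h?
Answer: -43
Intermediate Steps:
B(h) = 2*h**2 (B(h) = (2*h)*h = 2*h**2)
-43 + B(0)*4**2 = -43 + (2*0**2)*4**2 = -43 + (2*0)*16 = -43 + 0*16 = -43 + 0 = -43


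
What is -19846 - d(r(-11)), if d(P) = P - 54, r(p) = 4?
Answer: -19796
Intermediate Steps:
d(P) = -54 + P
-19846 - d(r(-11)) = -19846 - (-54 + 4) = -19846 - 1*(-50) = -19846 + 50 = -19796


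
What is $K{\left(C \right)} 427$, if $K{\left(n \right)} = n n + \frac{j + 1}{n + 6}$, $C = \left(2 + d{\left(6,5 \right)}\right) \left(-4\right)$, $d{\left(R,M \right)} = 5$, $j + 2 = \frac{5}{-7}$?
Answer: $\frac{3682814}{11} \approx 3.348 \cdot 10^{5}$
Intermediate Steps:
$j = - \frac{19}{7}$ ($j = -2 + \frac{5}{-7} = -2 + 5 \left(- \frac{1}{7}\right) = -2 - \frac{5}{7} = - \frac{19}{7} \approx -2.7143$)
$C = -28$ ($C = \left(2 + 5\right) \left(-4\right) = 7 \left(-4\right) = -28$)
$K{\left(n \right)} = n^{2} - \frac{12}{7 \left(6 + n\right)}$ ($K{\left(n \right)} = n n + \frac{- \frac{19}{7} + 1}{n + 6} = n^{2} - \frac{12}{7 \left(6 + n\right)}$)
$K{\left(C \right)} 427 = \frac{- \frac{12}{7} + \left(-28\right)^{3} + 6 \left(-28\right)^{2}}{6 - 28} \cdot 427 = \frac{- \frac{12}{7} - 21952 + 6 \cdot 784}{-22} \cdot 427 = - \frac{- \frac{12}{7} - 21952 + 4704}{22} \cdot 427 = \left(- \frac{1}{22}\right) \left(- \frac{120748}{7}\right) 427 = \frac{60374}{77} \cdot 427 = \frac{3682814}{11}$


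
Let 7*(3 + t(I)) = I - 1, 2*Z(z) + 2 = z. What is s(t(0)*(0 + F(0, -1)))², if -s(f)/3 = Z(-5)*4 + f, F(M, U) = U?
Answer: 51984/49 ≈ 1060.9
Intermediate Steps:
Z(z) = -1 + z/2
t(I) = -22/7 + I/7 (t(I) = -3 + (I - 1)/7 = -3 + (-1 + I)/7 = -3 + (-⅐ + I/7) = -22/7 + I/7)
s(f) = 42 - 3*f (s(f) = -3*((-1 + (½)*(-5))*4 + f) = -3*((-1 - 5/2)*4 + f) = -3*(-7/2*4 + f) = -3*(-14 + f) = 42 - 3*f)
s(t(0)*(0 + F(0, -1)))² = (42 - 3*(-22/7 + (⅐)*0)*(0 - 1))² = (42 - 3*(-22/7 + 0)*(-1))² = (42 - (-66)*(-1)/7)² = (42 - 3*22/7)² = (42 - 66/7)² = (228/7)² = 51984/49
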